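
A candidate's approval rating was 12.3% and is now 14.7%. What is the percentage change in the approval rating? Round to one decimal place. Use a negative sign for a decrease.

19.5%

The change is 14.7 − 12.3 = 2.4 percentage points.
Relative to the original 12.3%, that is 2.4 ÷ 12.3 ≈ 19.5%.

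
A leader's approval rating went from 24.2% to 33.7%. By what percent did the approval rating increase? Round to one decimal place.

39.3%

The change is 33.7 − 24.2 = 9.5 percentage points.
Relative to the original 24.2%, that is 9.5 ÷ 24.2 ≈ 39.3%.
So the approval rating rose by 39.3%.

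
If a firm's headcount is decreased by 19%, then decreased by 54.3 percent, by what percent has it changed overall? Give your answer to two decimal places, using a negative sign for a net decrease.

A 19% decrease multiplies by 0.81.
Then a 54.3% decrease: 0.81 × 0.457 = 0.37017.
Overall factor 0.37017, i.e. -62.98%.

-62.98%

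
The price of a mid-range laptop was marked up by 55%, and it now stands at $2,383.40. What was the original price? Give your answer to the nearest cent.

The overall multiplier applied was 1.55.
So the original price was $2,383.40 ÷ 1.55 ≈ $1,537.68.

$1,537.68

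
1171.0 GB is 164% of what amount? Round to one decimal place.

1171.0 GB ÷ 1.64 ≈ 714.0 GB.

714.0 GB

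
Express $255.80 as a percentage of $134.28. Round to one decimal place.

190.5%

$255.80 ÷ $134.28 ≈ 190.5%.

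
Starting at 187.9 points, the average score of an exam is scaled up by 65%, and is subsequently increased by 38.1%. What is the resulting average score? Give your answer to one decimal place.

428.2 points

65% increase: 187.9 × 1.65 = 310.035.
After the 38.1% increase: 310.035 × 1.381 = 428.158335 ≈ 428.2.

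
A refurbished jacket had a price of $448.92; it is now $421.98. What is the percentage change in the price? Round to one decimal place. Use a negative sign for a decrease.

Change: $421.98 − $448.92 = -$26.94.
Relative to the original: -$26.94 ÷ $448.92 ≈ -6.0%.

-6.0%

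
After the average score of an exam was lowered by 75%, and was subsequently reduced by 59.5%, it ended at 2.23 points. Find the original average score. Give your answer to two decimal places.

The overall multiplier applied was 0.25 × 0.405 = 0.10125.
So the original average score was 2.23 ÷ 0.10125 ≈ 22.02 points.

22.02 points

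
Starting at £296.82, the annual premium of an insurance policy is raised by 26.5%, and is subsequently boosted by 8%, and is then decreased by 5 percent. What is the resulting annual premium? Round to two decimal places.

26.5% increase: £296.82 × 1.265 = £375.4773.
8% increase: £375.4773 × 1.08 = £405.515484.
5% decrease: £405.515484 × 0.95 = £385.2397098 ≈ £385.24.

£385.24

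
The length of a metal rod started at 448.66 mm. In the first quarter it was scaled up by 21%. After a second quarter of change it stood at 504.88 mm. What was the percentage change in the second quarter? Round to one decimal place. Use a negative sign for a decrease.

-7.0%

After the first quarter: 448.66 × 1.21 = 542.8786.
Second-quarter multiplier: 504.88 ÷ 542.8786 ≈ 0.93001.
That is a change of -7.0%.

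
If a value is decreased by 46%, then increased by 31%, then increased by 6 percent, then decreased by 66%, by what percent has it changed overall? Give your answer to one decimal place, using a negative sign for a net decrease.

A 46% decrease multiplies by 0.54.
Then a 31% increase: 0.54 × 1.31 = 0.7074.
Then a 6% increase: 0.7074 × 1.06 = 0.749844.
Then a 66% decrease: 0.749844 × 0.34 = 0.25494696.
Overall factor 0.25494696, i.e. -74.5%.

-74.5%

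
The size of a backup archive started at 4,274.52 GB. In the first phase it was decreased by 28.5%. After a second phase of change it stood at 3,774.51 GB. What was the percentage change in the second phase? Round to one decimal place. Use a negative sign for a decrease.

23.5%

After the first phase: 4,274.52 × 0.715 = 3056.2818.
Second-phase multiplier: 3,774.51 ÷ 3056.2818 ≈ 1.235.
That is a change of 23.5%.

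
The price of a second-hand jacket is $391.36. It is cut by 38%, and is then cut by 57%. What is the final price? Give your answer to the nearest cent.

$104.34

Apply the 38% decrease: $391.36 × 0.62 = $242.6432.
After the 57% decrease: $242.6432 × 0.43 = $104.336576 ≈ $104.34.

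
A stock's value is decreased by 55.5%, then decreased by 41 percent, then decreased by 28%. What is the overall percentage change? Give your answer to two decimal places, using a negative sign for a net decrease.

The combined multiplier is 0.445 × 0.59 × 0.72 = 0.189036.
That corresponds to a decrease of 81.10%.

-81.10%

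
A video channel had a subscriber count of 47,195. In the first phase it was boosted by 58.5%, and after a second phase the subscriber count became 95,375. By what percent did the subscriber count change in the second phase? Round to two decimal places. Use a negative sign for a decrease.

27.50%

After the first phase: 47,195 × 1.585 = 74804.075.
Second-phase multiplier: 95,375 ÷ 74804.075 ≈ 1.274997.
That is a change of 27.50%.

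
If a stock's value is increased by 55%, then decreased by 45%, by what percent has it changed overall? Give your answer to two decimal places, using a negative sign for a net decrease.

The combined multiplier is 1.55 × 0.55 = 0.8525.
That corresponds to a decrease of 14.75%.

-14.75%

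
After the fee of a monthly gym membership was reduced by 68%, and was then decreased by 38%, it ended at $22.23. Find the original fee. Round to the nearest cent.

Undoing the 38% decrease: $22.23 ÷ 0.62 ≈ $35.854839.
Undoing the 68% decrease: $35.854839 ÷ 0.32 ≈ $112.05.

$112.05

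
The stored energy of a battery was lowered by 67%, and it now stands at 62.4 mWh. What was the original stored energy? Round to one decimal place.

The overall multiplier applied was 0.33.
So the original stored energy was 62.4 ÷ 0.33 ≈ 189.1 mWh.

189.1 mWh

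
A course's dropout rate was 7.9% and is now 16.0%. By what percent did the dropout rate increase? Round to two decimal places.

102.53%

The change is 16.0 − 7.9 = 8.1 percentage points.
Relative to the original 7.9%, that is 8.1 ÷ 7.9 ≈ 102.53%.
So the dropout rate rose by 102.53%.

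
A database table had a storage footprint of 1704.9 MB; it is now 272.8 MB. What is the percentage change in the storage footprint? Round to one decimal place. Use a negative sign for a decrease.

Change: 272.8 − 1704.9 = -1432.1.
Relative to the original: -1432.1 ÷ 1704.9 ≈ -84.0%.

-84.0%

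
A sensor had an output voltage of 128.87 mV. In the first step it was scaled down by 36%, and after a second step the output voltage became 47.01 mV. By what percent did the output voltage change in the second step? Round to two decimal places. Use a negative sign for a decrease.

-43.00%

After the first step: 128.87 × 0.64 = 82.4768.
Second-step multiplier: 47.01 ÷ 82.4768 ≈ 0.569978.
That is a change of -43.00%.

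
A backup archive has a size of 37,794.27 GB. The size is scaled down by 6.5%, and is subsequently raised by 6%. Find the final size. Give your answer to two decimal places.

Apply the 6.5% decrease: 37,794.27 × 0.935 = 35337.64245.
After the 6% increase: 35337.64245 × 1.06 = 37457.900997 ≈ 37,457.90.

37,457.90 GB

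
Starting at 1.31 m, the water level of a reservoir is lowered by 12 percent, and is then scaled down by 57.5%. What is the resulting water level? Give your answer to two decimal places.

Each change multiplies by a factor: 0.88 × 0.425 = 0.374.
1.31 × 0.374 = 0.48994 ≈ 0.49.

0.49 m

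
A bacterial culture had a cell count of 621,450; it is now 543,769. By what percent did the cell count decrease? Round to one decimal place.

12.5%

Change: 543,769 − 621,450 = -77,681.
Relative to the original: -77,681 ÷ 621,450 ≈ -12.5%.
So the cell count decreased by 12.5%.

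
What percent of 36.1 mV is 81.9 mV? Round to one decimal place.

81.9 mV ÷ 36.1 mV ≈ 226.9%.

226.9%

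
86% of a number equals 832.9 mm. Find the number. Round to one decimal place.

968.5 mm

832.9 mm ÷ 0.86 ≈ 968.5 mm.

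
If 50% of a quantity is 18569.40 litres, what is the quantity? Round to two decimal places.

37138.80 litres

18569.40 litres ÷ 0.5 = 37138.80 litres.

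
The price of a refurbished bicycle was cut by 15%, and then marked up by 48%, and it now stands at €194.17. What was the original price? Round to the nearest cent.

Undoing the 48% increase: €194.17 ÷ 1.48 ≈ €131.195946.
Undoing the 15% decrease: €131.195946 ÷ 0.85 ≈ €154.35.

€154.35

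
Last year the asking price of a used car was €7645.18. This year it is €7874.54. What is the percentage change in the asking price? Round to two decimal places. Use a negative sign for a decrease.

3.00%

Change: €7874.54 − €7645.18 = €229.36.
Relative to the original: €229.36 ÷ €7645.18 ≈ 3.00%.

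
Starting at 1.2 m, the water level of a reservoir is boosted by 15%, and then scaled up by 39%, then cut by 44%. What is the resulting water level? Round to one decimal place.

1.1 m

Each change multiplies by a factor: 1.15 × 1.39 × 0.56 = 0.89516.
1.2 × 0.89516 = 1.074192 ≈ 1.1.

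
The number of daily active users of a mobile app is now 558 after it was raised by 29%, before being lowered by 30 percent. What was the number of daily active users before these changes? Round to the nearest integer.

Undoing the 30% decrease: 558 ÷ 0.7 ≈ 797.142857.
Undoing the 29% increase: 797.142857 ÷ 1.29 ≈ 618.

618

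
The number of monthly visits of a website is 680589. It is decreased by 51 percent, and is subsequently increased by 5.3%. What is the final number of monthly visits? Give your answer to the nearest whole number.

51% decrease: 680589 × 0.49 = 333488.61.
Apply the 5.3% increase: 333488.61 × 1.053 = 351163.50633 ≈ 351164.

351164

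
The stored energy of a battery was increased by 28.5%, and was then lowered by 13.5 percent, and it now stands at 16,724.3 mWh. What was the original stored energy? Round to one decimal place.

15,046.3 mWh

Undoing the 13.5% decrease: 16,724.3 ÷ 0.865 ≈ 19334.450867.
Undoing the 28.5% increase: 19334.450867 ÷ 1.285 ≈ 15,046.3 mWh.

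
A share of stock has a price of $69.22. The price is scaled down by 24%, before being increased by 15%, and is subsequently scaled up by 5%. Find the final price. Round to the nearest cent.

24% decrease: $69.22 × 0.76 = $52.6072.
After the 15% increase: $52.6072 × 1.15 = $60.49828.
After the 5% increase: $60.49828 × 1.05 = $63.523194 ≈ $63.52.

$63.52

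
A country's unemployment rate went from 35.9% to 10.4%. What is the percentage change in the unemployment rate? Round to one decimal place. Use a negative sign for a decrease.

-71.0%

The change is 10.4 − 35.9 = -25.5 percentage points.
Relative to the original 35.9%, that is -25.5 ÷ 35.9 ≈ -71.0%.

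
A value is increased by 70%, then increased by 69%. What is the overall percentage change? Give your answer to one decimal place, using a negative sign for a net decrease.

A 70% increase multiplies by 1.7.
Then a 69% increase: 1.7 × 1.69 = 2.873.
Overall factor 2.873, i.e. 187.3%.

187.3%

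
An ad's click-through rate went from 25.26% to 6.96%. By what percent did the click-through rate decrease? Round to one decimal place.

72.4%

The change is 6.96 − 25.26 = -18.30 percentage points.
Relative to the original 25.26%, that is -18.30 ÷ 25.26 ≈ -72.4%.
So the click-through rate fell by 72.4%.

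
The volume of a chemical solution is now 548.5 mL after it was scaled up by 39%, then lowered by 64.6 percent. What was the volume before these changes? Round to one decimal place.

The overall multiplier applied was 1.39 × 0.354 = 0.49206.
So the original volume was 548.5 ÷ 0.49206 ≈ 1114.7 mL.

1114.7 mL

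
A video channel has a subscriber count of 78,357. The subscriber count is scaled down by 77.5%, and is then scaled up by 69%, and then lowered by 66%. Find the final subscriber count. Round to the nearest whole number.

After the 77.5% decrease: 78,357 × 0.225 = 17630.325.
Apply the 69% increase: 17630.325 × 1.69 = 29795.24925.
Apply the 66% decrease: 29795.24925 × 0.34 = 10130.384745 ≈ 10,130.

10,130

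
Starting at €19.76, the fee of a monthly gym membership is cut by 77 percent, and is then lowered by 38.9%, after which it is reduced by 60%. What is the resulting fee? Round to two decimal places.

Each change multiplies by a factor: 0.23 × 0.611 × 0.4 = 0.056212.
€19.76 × 0.056212 = €1.11074912 ≈ €1.11.

€1.11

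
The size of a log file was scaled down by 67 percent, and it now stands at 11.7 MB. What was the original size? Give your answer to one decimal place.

35.5 MB

The overall multiplier applied was 0.33.
So the original size was 11.7 ÷ 0.33 ≈ 35.5 MB.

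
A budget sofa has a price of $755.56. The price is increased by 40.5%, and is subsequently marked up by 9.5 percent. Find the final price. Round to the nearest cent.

$1162.41

Each change multiplies by a factor: 1.405 × 1.095 = 1.538475.
$755.56 × 1.538475 = $1162.410171 ≈ $1162.41.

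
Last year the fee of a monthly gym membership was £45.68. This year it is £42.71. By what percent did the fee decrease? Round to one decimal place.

6.5%

Change: £42.71 − £45.68 = -£2.97.
Relative to the original: -£2.97 ÷ £45.68 ≈ -6.5%.
So the fee decreased by 6.5%.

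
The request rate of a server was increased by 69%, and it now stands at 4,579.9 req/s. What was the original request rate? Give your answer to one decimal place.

2,710.0 req/s

The overall multiplier applied was 1.69.
So the original request rate was 4,579.9 ÷ 1.69 = 2,710.0 req/s.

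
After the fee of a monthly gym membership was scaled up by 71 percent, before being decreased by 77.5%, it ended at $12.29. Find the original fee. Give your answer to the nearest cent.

$31.94

The overall multiplier applied was 1.71 × 0.225 = 0.38475.
So the original fee was $12.29 ÷ 0.38475 ≈ $31.94.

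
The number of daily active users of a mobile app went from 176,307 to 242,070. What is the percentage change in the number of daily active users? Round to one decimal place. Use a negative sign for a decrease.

37.3%

Change: 242,070 − 176,307 = 65,763.
Relative to the original: 65,763 ÷ 176,307 ≈ 37.3%.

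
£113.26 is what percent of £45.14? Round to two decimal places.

250.91%

£113.26 ÷ £45.14 ≈ 250.91%.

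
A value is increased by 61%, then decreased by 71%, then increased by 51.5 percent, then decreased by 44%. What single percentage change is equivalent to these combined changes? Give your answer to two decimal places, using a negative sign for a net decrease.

A 61% increase multiplies by 1.61.
Then a 71% decrease: 1.61 × 0.29 = 0.4669.
Then a 51.5% increase: 0.4669 × 1.515 = 0.7073535.
Then a 44% decrease: 0.7073535 × 0.56 = 0.39611796.
Overall factor 0.39611796, i.e. -60.39%.

-60.39%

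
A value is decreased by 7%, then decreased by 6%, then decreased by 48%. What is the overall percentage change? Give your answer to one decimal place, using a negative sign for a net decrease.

-54.5%

A 7% decrease multiplies by 0.93.
Then a 6% decrease: 0.93 × 0.94 = 0.8742.
Then a 48% decrease: 0.8742 × 0.52 = 0.454584.
Overall factor 0.454584, i.e. -54.5%.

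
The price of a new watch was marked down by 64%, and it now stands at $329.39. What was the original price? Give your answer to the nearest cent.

$914.97

The overall multiplier applied was 0.36.
So the original price was $329.39 ÷ 0.36 ≈ $914.97.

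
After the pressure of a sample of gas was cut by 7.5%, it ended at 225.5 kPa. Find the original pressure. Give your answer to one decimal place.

243.8 kPa

The overall multiplier applied was 0.925.
So the original pressure was 225.5 ÷ 0.925 ≈ 243.8 kPa.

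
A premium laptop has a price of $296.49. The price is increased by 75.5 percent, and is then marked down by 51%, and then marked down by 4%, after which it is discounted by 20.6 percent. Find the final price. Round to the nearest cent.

$194.35

After the 75.5% increase: $296.49 × 1.755 = $520.33995.
Apply the 51% decrease: $520.33995 × 0.49 = $254.9665755.
4% decrease: $254.9665755 × 0.96 = $244.76791248.
After the 20.6% decrease: $244.76791248 × 0.794 = $194.34572250912 ≈ $194.35.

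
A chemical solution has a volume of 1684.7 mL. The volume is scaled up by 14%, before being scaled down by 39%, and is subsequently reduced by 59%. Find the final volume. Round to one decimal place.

14% increase: 1684.7 × 1.14 = 1920.558.
After the 39% decrease: 1920.558 × 0.61 = 1171.54038.
After the 59% decrease: 1171.54038 × 0.41 = 480.3315558 ≈ 480.3.

480.3 mL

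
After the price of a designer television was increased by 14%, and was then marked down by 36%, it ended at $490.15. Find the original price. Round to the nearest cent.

$671.81

Undoing the 36% decrease: $490.15 ÷ 0.64 = $765.859375.
Undoing the 14% increase: $765.859375 ÷ 1.14 ≈ $671.81.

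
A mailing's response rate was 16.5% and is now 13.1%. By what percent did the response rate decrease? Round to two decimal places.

20.61%

The change is 13.1 − 16.5 = -3.4 percentage points.
Relative to the original 16.5%, that is -3.4 ÷ 16.5 ≈ -20.61%.
So the response rate fell by 20.61%.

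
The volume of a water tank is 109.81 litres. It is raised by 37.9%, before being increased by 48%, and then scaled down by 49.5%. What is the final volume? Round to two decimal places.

113.18 litres

Each change multiplies by a factor: 1.379 × 1.48 × 0.505 = 1.0306646.
109.81 × 1.0306646 = 113.177279726 ≈ 113.18.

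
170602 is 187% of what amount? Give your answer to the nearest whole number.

91231

170602 ÷ 1.87 ≈ 91231.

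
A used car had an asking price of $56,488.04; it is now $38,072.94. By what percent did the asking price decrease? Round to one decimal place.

32.6%

Change: $38,072.94 − $56,488.04 = -$18,415.10.
Relative to the original: -$18,415.10 ÷ $56,488.04 ≈ -32.6%.
So the asking price decreased by 32.6%.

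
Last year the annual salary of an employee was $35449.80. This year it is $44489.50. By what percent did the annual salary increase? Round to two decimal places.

Change: $44489.50 − $35449.80 = $9039.70.
Relative to the original: $9039.70 ÷ $35449.80 ≈ 25.50%.
So the annual salary increased by 25.50%.

25.50%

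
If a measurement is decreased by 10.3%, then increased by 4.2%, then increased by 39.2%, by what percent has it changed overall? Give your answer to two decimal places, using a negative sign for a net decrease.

30.11%

A 10.3% decrease multiplies by 0.897.
Then a 4.2% increase: 0.897 × 1.042 = 0.934674.
Then a 39.2% increase: 0.934674 × 1.392 = 1.301066208.
Overall factor 1.301066208, i.e. 30.11%.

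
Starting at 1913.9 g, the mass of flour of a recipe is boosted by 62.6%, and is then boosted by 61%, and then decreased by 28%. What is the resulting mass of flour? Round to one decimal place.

Each change multiplies by a factor: 1.626 × 1.61 × 0.72 = 1.8848592.
1913.9 × 1.8848592 = 3607.43202288 ≈ 3607.4.

3607.4 g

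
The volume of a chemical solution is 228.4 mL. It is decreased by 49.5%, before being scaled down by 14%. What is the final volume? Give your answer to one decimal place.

99.2 mL

After the 49.5% decrease: 228.4 × 0.505 = 115.342.
Apply the 14% decrease: 115.342 × 0.86 = 99.19412 ≈ 99.2.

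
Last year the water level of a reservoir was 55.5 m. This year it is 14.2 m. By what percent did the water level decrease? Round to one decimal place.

Change: 14.2 − 55.5 = -41.3.
Relative to the original: -41.3 ÷ 55.5 ≈ -74.4%.
So the water level decreased by 74.4%.

74.4%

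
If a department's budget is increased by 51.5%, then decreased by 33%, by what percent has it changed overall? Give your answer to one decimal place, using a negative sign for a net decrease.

1.5%

A 51.5% increase multiplies by 1.515.
Then a 33% decrease: 1.515 × 0.67 = 1.01505.
Overall factor 1.01505, i.e. 1.5%.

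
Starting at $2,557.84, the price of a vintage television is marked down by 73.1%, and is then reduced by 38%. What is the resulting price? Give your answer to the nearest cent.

$426.60

73.1% decrease: $2,557.84 × 0.269 = $688.05896.
After the 38% decrease: $688.05896 × 0.62 = $426.5965552 ≈ $426.60.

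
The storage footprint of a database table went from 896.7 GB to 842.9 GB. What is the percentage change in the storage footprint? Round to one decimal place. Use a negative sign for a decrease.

Change: 842.9 − 896.7 = -53.8.
Relative to the original: -53.8 ÷ 896.7 ≈ -6.0%.

-6.0%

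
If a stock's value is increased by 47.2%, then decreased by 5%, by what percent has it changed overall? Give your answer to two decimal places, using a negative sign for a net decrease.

A 47.2% increase multiplies by 1.472.
Then a 5% decrease: 1.472 × 0.95 = 1.3984.
Overall factor 1.3984, i.e. 39.84%.

39.84%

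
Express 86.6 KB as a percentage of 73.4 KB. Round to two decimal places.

86.6 KB ÷ 73.4 KB ≈ 117.98%.

117.98%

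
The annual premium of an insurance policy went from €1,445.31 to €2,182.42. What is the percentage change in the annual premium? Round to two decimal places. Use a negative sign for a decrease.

51.00%

Change: €2,182.42 − €1,445.31 = €737.11.
Relative to the original: €737.11 ÷ €1,445.31 ≈ 51.00%.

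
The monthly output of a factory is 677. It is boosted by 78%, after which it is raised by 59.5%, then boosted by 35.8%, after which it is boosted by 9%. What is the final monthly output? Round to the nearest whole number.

2845

Apply the 78% increase: 677 × 1.78 = 1205.06.
Apply the 59.5% increase: 1205.06 × 1.595 = 1922.0707.
35.8% increase: 1922.0707 × 1.358 = 2610.1720106.
Apply the 9% increase: 2610.1720106 × 1.09 = 2845.087491554 ≈ 2845.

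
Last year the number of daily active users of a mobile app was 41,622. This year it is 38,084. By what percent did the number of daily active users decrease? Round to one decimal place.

Change: 38,084 − 41,622 = -3,538.
Relative to the original: -3,538 ÷ 41,622 ≈ -8.5%.
So the number of daily active users decreased by 8.5%.

8.5%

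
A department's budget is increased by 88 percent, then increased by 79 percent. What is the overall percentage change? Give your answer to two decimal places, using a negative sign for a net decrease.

236.52%

The combined multiplier is 1.88 × 1.79 = 3.3652.
That corresponds to an increase of 236.52%.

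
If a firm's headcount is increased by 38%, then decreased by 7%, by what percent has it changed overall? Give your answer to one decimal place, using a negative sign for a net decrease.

A 38% increase multiplies by 1.38.
Then a 7% decrease: 1.38 × 0.93 = 1.2834.
Overall factor 1.2834, i.e. 28.3%.

28.3%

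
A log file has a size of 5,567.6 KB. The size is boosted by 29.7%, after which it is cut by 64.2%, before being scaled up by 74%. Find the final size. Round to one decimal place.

4,498.2 KB

29.7% increase: 5,567.6 × 1.297 = 7221.1772.
Apply the 64.2% decrease: 7221.1772 × 0.358 = 2585.1814376.
Apply the 74% increase: 2585.1814376 × 1.74 = 4498.215701424 ≈ 4,498.2.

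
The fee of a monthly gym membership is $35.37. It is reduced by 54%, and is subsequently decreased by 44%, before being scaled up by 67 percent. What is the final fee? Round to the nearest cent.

$15.22

Each change multiplies by a factor: 0.46 × 0.56 × 1.67 = 0.430192.
$35.37 × 0.430192 = $15.21589104 ≈ $15.22.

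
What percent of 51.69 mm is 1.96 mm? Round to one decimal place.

3.8%

1.96 mm ÷ 51.69 mm ≈ 3.8%.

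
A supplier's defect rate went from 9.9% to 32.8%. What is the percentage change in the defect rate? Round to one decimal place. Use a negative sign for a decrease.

231.3%

The change is 32.8 − 9.9 = 22.9 percentage points.
Relative to the original 9.9%, that is 22.9 ÷ 9.9 ≈ 231.3%.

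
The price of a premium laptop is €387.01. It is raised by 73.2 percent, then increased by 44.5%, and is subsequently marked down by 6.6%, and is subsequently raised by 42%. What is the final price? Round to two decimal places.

€1284.62

73.2% increase: €387.01 × 1.732 = €670.30132.
Apply the 44.5% increase: €670.30132 × 1.445 = €968.5854074.
Apply the 6.6% decrease: €968.5854074 × 0.934 = €904.6587705116.
Apply the 42% increase: €904.6587705116 × 1.42 = €1284.615454126472 ≈ €1284.62.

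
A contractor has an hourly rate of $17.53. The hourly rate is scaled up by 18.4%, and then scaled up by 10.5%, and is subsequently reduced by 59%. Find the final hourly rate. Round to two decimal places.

Each change multiplies by a factor: 1.184 × 1.105 × 0.41 = 0.5364112.
$17.53 × 0.5364112 = $9.403288336 ≈ $9.40.

$9.40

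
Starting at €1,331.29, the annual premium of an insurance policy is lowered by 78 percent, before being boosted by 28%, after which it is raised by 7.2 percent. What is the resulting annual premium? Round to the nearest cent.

78% decrease: €1,331.29 × 0.22 = €292.8838.
After the 28% increase: €292.8838 × 1.28 = €374.891264.
After the 7.2% increase: €374.891264 × 1.072 = €401.883435008 ≈ €401.88.

€401.88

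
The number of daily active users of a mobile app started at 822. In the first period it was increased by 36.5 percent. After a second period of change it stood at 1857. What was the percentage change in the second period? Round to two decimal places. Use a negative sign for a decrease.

After the first period: 822 × 1.365 = 1122.03.
Second-period multiplier: 1857 ÷ 1122.03 ≈ 1.655036.
That is a change of 65.50%.

65.50%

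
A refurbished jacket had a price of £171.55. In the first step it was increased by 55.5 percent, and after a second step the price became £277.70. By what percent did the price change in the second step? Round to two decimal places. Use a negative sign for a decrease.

4.10%

After the first step: £171.55 × 1.555 = £266.76025.
Second-step multiplier: £277.70 ÷ £266.76025 ≈ 1.04101.
That is a change of 4.10%.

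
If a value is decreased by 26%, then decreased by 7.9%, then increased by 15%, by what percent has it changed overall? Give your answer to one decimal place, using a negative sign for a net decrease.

-21.6%

A 26% decrease multiplies by 0.74.
Then a 7.9% decrease: 0.74 × 0.921 = 0.68154.
Then a 15% increase: 0.68154 × 1.15 = 0.783771.
Overall factor 0.783771, i.e. -21.6%.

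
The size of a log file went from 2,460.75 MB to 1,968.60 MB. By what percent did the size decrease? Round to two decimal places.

Change: 1,968.60 − 2,460.75 = -492.15.
Relative to the original: -492.15 ÷ 2,460.75 = -20.00%.
So the size decreased by 20.00%.

20.00%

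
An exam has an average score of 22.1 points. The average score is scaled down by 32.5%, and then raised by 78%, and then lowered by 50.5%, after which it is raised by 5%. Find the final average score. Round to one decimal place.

13.8 points

32.5% decrease: 22.1 × 0.675 = 14.9175.
78% increase: 14.9175 × 1.78 = 26.55315.
50.5% decrease: 26.55315 × 0.495 = 13.14380925.
5% increase: 13.14380925 × 1.05 = 13.8009997125 ≈ 13.8.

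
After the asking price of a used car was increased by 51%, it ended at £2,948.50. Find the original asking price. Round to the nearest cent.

£1,952.65

The overall multiplier applied was 1.51.
So the original asking price was £2,948.50 ÷ 1.51 ≈ £1,952.65.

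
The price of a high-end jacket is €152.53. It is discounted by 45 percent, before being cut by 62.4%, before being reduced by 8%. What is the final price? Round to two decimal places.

Each change multiplies by a factor: 0.55 × 0.376 × 0.92 = 0.190256.
€152.53 × 0.190256 = €29.01974768 ≈ €29.02.

€29.02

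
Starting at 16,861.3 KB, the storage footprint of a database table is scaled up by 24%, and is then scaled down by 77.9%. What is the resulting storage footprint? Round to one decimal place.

24% increase: 16,861.3 × 1.24 = 20908.012.
Apply the 77.9% decrease: 20908.012 × 0.221 = 4620.670652 ≈ 4,620.7.

4,620.7 KB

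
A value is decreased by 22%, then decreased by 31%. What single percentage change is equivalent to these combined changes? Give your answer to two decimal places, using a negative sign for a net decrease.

-46.18%

The combined multiplier is 0.78 × 0.69 = 0.5382.
That corresponds to a decrease of 46.18%.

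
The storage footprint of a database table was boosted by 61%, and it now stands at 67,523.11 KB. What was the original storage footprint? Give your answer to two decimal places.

The overall multiplier applied was 1.61.
So the original storage footprint was 67,523.11 ÷ 1.61 ≈ 41,939.82 KB.

41,939.82 KB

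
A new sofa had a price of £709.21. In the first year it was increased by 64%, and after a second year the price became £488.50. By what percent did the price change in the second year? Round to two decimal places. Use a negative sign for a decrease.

After the first year: £709.21 × 1.64 = £1163.1044.
Second-year multiplier: £488.50 ÷ £1163.1044 ≈ 0.419997.
That is a change of -58.00%.

-58.00%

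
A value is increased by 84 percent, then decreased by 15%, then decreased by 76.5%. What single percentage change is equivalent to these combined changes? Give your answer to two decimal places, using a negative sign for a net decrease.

The combined multiplier is 1.84 × 0.85 × 0.235 = 0.36754.
That corresponds to a decrease of 63.25%.

-63.25%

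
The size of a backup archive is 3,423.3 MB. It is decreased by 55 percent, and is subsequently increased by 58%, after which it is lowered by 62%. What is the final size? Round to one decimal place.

55% decrease: 3,423.3 × 0.45 = 1540.485.
Apply the 58% increase: 1540.485 × 1.58 = 2433.9663.
After the 62% decrease: 2433.9663 × 0.38 = 924.907194 ≈ 924.9.

924.9 MB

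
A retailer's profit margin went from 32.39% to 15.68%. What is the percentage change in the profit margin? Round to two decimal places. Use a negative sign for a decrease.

The change is 15.68 − 32.39 = -16.71 percentage points.
Relative to the original 32.39%, that is -16.71 ÷ 32.39 ≈ -51.59%.

-51.59%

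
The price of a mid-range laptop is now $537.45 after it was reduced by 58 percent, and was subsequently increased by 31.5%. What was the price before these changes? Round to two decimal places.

The overall multiplier applied was 0.42 × 1.315 = 0.5523.
So the original price was $537.45 ÷ 0.5523 ≈ $973.11.

$973.11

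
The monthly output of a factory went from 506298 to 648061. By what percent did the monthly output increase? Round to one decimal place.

28.0%

Change: 648061 − 506298 = 141763.
Relative to the original: 141763 ÷ 506298 ≈ 28.0%.
So the monthly output increased by 28.0%.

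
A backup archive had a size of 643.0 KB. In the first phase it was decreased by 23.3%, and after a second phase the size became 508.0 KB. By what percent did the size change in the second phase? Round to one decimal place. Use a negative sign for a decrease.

3.0%

After the first phase: 643.0 × 0.767 = 493.181.
Second-phase multiplier: 508.0 ÷ 493.181 ≈ 1.03005.
That is a change of 3.0%.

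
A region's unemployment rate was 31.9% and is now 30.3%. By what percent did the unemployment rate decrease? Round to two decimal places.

The change is 30.3 − 31.9 = -1.6 percentage points.
Relative to the original 31.9%, that is -1.6 ÷ 31.9 ≈ -5.02%.
So the unemployment rate fell by 5.02%.

5.02%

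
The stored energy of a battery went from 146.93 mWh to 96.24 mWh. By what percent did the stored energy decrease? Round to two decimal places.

Change: 96.24 − 146.93 = -50.69.
Relative to the original: -50.69 ÷ 146.93 ≈ -34.50%.
So the stored energy decreased by 34.50%.

34.50%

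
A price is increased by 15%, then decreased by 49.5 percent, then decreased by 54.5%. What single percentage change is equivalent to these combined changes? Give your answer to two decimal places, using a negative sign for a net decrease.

-73.58%

A 15% increase multiplies by 1.15.
Then a 49.5% decrease: 1.15 × 0.505 = 0.58075.
Then a 54.5% decrease: 0.58075 × 0.455 = 0.26424125.
Overall factor 0.26424125, i.e. -73.58%.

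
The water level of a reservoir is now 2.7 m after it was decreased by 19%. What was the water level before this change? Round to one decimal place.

The overall multiplier applied was 0.81.
So the original water level was 2.7 ÷ 0.81 ≈ 3.3 m.

3.3 m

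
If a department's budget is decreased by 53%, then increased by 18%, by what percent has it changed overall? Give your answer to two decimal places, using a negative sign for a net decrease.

A 53% decrease multiplies by 0.47.
Then an 18% increase: 0.47 × 1.18 = 0.5546.
Overall factor 0.5546, i.e. -44.54%.

-44.54%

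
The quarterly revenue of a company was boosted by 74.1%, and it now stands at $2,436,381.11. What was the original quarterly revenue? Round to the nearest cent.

The overall multiplier applied was 1.741.
So the original quarterly revenue was $2,436,381.11 ÷ 1.741 ≈ $1,399,414.77.

$1,399,414.77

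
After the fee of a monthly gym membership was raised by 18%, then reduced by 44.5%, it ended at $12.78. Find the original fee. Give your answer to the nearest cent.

$19.51

Undoing the 44.5% decrease: $12.78 ÷ 0.555 ≈ $23.027027.
Undoing the 18% increase: $23.027027 ÷ 1.18 ≈ $19.51.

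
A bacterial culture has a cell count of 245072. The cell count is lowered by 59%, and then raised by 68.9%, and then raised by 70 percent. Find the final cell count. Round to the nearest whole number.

59% decrease: 245072 × 0.41 = 100479.52.
Apply the 68.9% increase: 100479.52 × 1.689 = 169709.90928.
70% increase: 169709.90928 × 1.7 = 288506.845776 ≈ 288507.

288507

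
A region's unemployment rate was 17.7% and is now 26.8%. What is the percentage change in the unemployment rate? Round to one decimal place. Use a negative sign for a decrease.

The change is 26.8 − 17.7 = 9.1 percentage points.
Relative to the original 17.7%, that is 9.1 ÷ 17.7 ≈ 51.4%.

51.4%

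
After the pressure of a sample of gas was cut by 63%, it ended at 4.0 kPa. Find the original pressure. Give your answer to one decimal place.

10.8 kPa

The overall multiplier applied was 0.37.
So the original pressure was 4.0 ÷ 0.37 ≈ 10.8 kPa.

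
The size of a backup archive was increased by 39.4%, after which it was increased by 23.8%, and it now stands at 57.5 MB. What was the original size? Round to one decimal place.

The overall multiplier applied was 1.394 × 1.238 = 1.725772.
So the original size was 57.5 ÷ 1.725772 ≈ 33.3 MB.

33.3 MB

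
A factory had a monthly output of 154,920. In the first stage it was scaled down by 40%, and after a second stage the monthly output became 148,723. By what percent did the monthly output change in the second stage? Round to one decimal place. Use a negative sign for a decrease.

60.0%

After the first stage: 154,920 × 0.6 = 92952.
Second-stage multiplier: 148,723 ÷ 92952 ≈ 1.6.
That is a change of 60.0%.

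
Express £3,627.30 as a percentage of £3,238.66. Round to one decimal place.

112.0%

£3,627.30 ÷ £3,238.66 ≈ 112.0%.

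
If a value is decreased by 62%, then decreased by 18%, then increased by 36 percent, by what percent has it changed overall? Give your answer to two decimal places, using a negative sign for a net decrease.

The combined multiplier is 0.38 × 0.82 × 1.36 = 0.423776.
That corresponds to a decrease of 57.62%.

-57.62%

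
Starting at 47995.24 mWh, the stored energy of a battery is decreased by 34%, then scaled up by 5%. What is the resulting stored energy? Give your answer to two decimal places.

Each change multiplies by a factor: 0.66 × 1.05 = 0.693.
47995.24 × 0.693 = 33260.70132 ≈ 33260.70.

33260.70 mWh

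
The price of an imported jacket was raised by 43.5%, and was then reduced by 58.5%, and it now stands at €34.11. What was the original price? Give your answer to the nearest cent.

The overall multiplier applied was 1.435 × 0.415 = 0.595525.
So the original price was €34.11 ÷ 0.595525 ≈ €57.28.

€57.28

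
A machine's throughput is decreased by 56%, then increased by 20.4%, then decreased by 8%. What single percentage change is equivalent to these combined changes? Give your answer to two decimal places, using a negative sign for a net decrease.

The combined multiplier is 0.44 × 1.204 × 0.92 = 0.4873792.
That corresponds to a decrease of 51.26%.

-51.26%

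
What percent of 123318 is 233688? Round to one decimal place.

233688 ÷ 123318 ≈ 189.5%.

189.5%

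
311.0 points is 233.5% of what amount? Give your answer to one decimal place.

133.2 points

311.0 points ÷ 2.335 ≈ 133.2 points.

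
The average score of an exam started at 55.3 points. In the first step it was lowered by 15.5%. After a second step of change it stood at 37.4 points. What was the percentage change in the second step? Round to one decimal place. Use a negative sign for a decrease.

After the first step: 55.3 × 0.845 = 46.7285.
Second-step multiplier: 37.4 ÷ 46.7285 ≈ 0.80037.
That is a change of -20.0%.

-20.0%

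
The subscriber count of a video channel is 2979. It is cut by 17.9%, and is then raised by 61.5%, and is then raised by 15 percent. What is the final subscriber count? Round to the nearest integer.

4542

After the 17.9% decrease: 2979 × 0.821 = 2445.759.
After the 61.5% increase: 2445.759 × 1.615 = 3949.900785.
Apply the 15% increase: 3949.900785 × 1.15 = 4542.38590275 ≈ 4542.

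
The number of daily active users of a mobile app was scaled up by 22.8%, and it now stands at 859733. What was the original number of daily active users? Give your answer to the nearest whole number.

700108

The overall multiplier applied was 1.228.
So the original number of daily active users was 859733 ÷ 1.228 ≈ 700108.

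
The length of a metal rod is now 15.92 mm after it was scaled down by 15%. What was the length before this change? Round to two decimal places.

The overall multiplier applied was 0.85.
So the original length was 15.92 ÷ 0.85 ≈ 18.73 mm.

18.73 mm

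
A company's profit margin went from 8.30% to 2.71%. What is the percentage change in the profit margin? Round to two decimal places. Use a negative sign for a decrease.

The change is 2.71 − 8.30 = -5.59 percentage points.
Relative to the original 8.30%, that is -5.59 ÷ 8.30 ≈ -67.35%.

-67.35%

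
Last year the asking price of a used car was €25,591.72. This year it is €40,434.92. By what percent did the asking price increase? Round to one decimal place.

58.0%

Change: €40,434.92 − €25,591.72 = €14,843.20.
Relative to the original: €14,843.20 ÷ €25,591.72 ≈ 58.0%.
So the asking price increased by 58.0%.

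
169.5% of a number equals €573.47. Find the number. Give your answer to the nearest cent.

€338.33

€573.47 ÷ 1.695 ≈ €338.33.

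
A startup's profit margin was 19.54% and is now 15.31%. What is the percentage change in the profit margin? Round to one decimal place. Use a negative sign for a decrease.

-21.6%

The change is 15.31 − 19.54 = -4.23 percentage points.
Relative to the original 19.54%, that is -4.23 ÷ 19.54 ≈ -21.6%.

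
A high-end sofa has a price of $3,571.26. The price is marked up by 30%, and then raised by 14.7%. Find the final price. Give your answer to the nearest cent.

30% increase: $3,571.26 × 1.3 = $4642.638.
14.7% increase: $4642.638 × 1.147 = $5325.105786 ≈ $5,325.11.

$5,325.11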